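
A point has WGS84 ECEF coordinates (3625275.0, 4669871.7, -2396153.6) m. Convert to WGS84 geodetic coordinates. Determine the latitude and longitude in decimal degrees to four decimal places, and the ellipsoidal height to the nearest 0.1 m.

λ = atan2(Y, X) = 52.17740000°; p = √(X²+Y²) = 5911879.6 m.
Bowring's method on WGS84 (a = 6378137 m, b = 6356752.314 m) gives φ = -22.19750032°, h = 3911.566 m.

lat -22.1975°, lon 52.1774°, h 3911.6 m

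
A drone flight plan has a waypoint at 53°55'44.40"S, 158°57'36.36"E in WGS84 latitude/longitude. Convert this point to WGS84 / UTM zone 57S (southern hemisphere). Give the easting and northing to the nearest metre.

Zone 57 central meridian λ₀ = 6×57 − 183 = 159°; Δλ = -0.0399°.
Transverse Mercator on WGS84 with k₀ = 0.9996 gives E = 497380.125 m, N = 4024377.048 m.

E 497380 m, N 4024377 m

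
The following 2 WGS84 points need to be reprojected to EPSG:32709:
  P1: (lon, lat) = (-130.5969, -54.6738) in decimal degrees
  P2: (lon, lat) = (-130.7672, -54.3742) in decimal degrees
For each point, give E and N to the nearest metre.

P1: E 397026 m, N 3940336 m; P2: E 385208 m, N 3973404 m

UTM zone 9S: λ₀ = -129°, k₀ = 0.9996.
P1 (-54.6738°, -130.5969°) → (397026.002, 3940335.901) m.
P2 (-54.3742°, -130.7672°) → (385208.056, 3973404.211) m.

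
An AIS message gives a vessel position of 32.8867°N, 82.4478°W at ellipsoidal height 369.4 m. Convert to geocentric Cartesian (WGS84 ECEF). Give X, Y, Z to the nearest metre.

WGS84: a = 6378137 m, e² = 0.006694380; N(φ) = a/√(1−e²sin²φ) = 6384440.541 m.
X = (N+h)·cosφ·cosλ = 704674.286 m; Y = (N+h)·cosφ·sinλ = -5315108.969 m; Z = (N(1−e²)+h)·sinφ = 3443614.260 m.

X 704674 m, Y -5315109 m, Z 3443614 m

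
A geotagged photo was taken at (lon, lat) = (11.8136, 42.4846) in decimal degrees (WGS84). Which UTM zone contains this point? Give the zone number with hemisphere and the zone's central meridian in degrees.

Zone 32N, central meridian 9°

UTM zone = ⌊(λ + 180)/6⌋ + 1; 11.8136° ∈ [6°, 12°) → zone 32.
Hemisphere: N (φ ≥ 0).
Central meridian λ₀ = 6×32 − 183 = 9°.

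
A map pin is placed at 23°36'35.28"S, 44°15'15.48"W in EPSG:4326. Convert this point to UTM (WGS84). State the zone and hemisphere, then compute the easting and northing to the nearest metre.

Longitude -44.2543° lies in the 6° band [-48°, -42°), giving zone 23; latitude is south of the equator, so 23S.
Zone 23 central meridian λ₀ = 6×23 − 183 = -45°; Δλ = +0.7457°.
Transverse Mercator on WGS84 with k₀ = 0.9996 gives E = 576074.349 m, N = 7388774.659 m.

Zone 23S: E 576074 m, N 7388775 m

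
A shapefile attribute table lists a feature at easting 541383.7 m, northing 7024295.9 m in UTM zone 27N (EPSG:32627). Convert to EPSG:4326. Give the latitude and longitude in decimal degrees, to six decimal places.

lat 63.345000°, lon -20.173200°

Zone 27N: λ₀ = -21°, k₀ = 0.9996, false easting 500000 m.
Meridian distance M = (N − FN)/k₀ = 7027106.7 m.
Inverse transverse Mercator on WGS84 gives φ = 63.34499988°, λ = -20.17319954°.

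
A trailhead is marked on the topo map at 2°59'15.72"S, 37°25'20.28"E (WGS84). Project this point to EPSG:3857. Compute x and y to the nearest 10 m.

x 4165830 m, y -332740 m

Web Mercator is spherical with R = a = 6378137 m.
x = R·λ = 6378137 × 0.653142349 = 4165831.380 m.
y = R·ln tan(π/4 + φ/2) = 6378137 × -0.052168850 = -332740.070 m.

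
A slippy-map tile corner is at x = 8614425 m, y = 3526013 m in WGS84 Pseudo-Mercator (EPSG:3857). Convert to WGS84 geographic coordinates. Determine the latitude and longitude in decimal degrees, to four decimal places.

R = 6378137 m. λ = x/R = 77.38469641°.
φ = 2·arctan(exp(y/R)) − 90° = 2·arctan(1.73816) − 90° = 30.17460119°.

lat 30.1746°, lon 77.3847°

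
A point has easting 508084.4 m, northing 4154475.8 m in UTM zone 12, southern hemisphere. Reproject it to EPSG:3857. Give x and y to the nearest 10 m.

x -12343130 m, y -6938640 m

Unproject from UTM 12S (λ₀ = -111°) → φ = -52.75950037°, λ = -110.88020036°.
Web Mercator (R = 6378137 m): x = -12343127.443 m, y = -6938635.310 m.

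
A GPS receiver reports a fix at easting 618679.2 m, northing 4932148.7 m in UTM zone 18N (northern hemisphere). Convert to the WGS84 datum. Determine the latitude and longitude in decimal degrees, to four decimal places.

lat 44.5329°, lon -73.5063°

Zone 18N: λ₀ = -75°, k₀ = 0.9996, false easting 500000 m.
Meridian distance M = (N − FN)/k₀ = 4934122.3 m.
Inverse transverse Mercator on WGS84 gives φ = 44.53290006°, λ = -73.50630043°.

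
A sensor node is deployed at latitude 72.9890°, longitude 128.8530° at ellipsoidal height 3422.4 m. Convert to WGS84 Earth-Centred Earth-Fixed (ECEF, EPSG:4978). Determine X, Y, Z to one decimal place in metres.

WGS84: a = 6378137 m, e² = 0.006694380; N(φ) = a/√(1−e²sin²φ) = 6397748.704 m.
X = (N+h)·cosφ·cosλ = -1174788.309 m; Y = (N+h)·cosφ·sinλ = 1458377.404 m; Z = (N(1−e²)+h)·sinφ = 6080155.817 m.

X -1174788.3 m, Y 1458377.4 m, Z 6080155.8 m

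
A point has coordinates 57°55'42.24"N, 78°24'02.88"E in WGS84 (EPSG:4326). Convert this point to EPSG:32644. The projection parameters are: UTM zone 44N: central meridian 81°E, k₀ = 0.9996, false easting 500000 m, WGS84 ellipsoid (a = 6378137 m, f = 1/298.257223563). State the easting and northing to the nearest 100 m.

Zone 44 central meridian λ₀ = 6×44 − 183 = 81°; Δλ = -2.5992°.
Transverse Mercator on WGS84 with k₀ = 0.9996 gives E = 346079.808 m, N = 6423697.995 m.

E 346100 m, N 6423700 m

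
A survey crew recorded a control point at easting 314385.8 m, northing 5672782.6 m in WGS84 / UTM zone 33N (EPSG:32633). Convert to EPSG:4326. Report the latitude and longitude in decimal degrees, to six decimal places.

Zone 33N: λ₀ = 15°, k₀ = 0.9996, false easting 500000 m.
Meridian distance M = (N − FN)/k₀ = 5675052.6 m.
Inverse transverse Mercator on WGS84 gives φ = 51.17630019°, λ = 12.34449938°.

lat 51.176300°, lon 12.344499°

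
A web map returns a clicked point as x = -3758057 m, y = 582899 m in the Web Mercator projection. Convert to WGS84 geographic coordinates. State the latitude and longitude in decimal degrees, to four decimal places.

R = 6378137 m. λ = x/R = -33.75920042°.
φ = 2·arctan(exp(y/R)) − 90° = 2·arctan(1.09570) − 90° = 5.22899696°.

lat 5.2290°, lon -33.7592°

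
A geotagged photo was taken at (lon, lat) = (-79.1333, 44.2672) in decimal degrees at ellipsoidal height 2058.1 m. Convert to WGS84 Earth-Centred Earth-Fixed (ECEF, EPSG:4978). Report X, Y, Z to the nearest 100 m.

WGS84: a = 6378137 m, e² = 0.006694380; N(φ) = a/√(1−e²sin²φ) = 6388563.914 m.
X = (N+h)·cosφ·cosλ = 862741.086 m; Y = (N+h)·cosφ·sinλ = -4494216.359 m; Z = (N(1−e²)+h)·sinφ = 4430837.127 m.

X 862700 m, Y -4494200 m, Z 4430800 m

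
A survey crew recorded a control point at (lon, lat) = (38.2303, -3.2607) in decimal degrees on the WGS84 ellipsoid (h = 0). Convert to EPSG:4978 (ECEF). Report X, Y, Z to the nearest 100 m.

WGS84: a = 6378137 m, e² = 0.006694380; N(φ) = a/√(1−e²sin²φ) = 6378206.070 m.
X = (N+h)·cosφ·cosλ = 5002159.305 m; Y = (N+h)·cosφ·sinλ = 3940596.427 m; Z = (N(1−e²)+h)·sinφ = -360358.854 m.

X 5002200 m, Y 3940600 m, Z -360400 m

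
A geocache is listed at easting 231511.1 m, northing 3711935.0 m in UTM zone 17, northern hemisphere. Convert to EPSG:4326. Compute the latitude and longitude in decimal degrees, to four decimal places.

Zone 17N: λ₀ = -81°, k₀ = 0.9996, false easting 500000 m.
Meridian distance M = (N − FN)/k₀ = 3713420.4 m.
Inverse transverse Mercator on WGS84 gives φ = 33.51330019°, λ = -83.89049996°.

lat 33.5133°, lon -83.8905°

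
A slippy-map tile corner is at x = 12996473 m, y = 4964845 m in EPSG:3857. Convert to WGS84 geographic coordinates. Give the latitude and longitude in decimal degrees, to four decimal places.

lat 40.6772°, lon 116.7493°

R = 6378137 m. λ = x/R = 116.74930336°.
φ = 2·arctan(exp(y/R)) − 90° = 2·arctan(2.17802) − 90° = 40.67720204°.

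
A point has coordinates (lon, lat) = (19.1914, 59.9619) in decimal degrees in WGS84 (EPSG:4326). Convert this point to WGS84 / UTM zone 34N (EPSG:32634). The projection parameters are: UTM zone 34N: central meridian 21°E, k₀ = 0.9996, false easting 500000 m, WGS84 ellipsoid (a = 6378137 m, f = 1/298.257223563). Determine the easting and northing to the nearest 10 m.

Zone 34 central meridian λ₀ = 6×34 − 183 = 21°; Δλ = -1.8086°.
Transverse Mercator on WGS84 with k₀ = 0.9996 gives E = 399012.876 m, N = 6648548.076 m.

E 399010 m, N 6648550 m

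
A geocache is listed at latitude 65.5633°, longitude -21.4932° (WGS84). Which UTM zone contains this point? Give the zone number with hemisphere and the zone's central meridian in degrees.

UTM zone = ⌊(λ + 180)/6⌋ + 1; -21.4932° ∈ [-24°, -18°) → zone 27.
Hemisphere: N (φ ≥ 0).
Central meridian λ₀ = 6×27 − 183 = -21°.

Zone 27N, central meridian -21°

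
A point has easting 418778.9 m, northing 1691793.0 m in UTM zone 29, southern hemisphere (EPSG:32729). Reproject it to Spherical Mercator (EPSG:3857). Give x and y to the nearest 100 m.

x -1311800 m, y -12865900 m

Unproject from UTM 29S (λ₀ = -9°) → φ = -74.84489960°, λ = -11.78419885°.
Web Mercator (R = 6378137 m): x = -1311811.015 m, y = -12865868.218 m.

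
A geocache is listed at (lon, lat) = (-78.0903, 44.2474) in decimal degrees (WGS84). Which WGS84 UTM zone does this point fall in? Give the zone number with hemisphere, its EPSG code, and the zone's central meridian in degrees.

UTM zone = ⌊(λ + 180)/6⌋ + 1; -78.0903° ∈ [-84°, -78°) → zone 17.
Hemisphere: N (φ ≥ 0).
Central meridian λ₀ = 6×17 − 183 = -81°.
EPSG code: 32617.

Zone 17N (EPSG:32617), central meridian -81°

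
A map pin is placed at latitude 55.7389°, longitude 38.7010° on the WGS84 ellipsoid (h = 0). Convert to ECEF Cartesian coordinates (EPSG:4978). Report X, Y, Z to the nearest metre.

X 2808656 m, Y 2250239 m, Z 5248131 m

WGS84: a = 6378137 m, e² = 0.006694380; N(φ) = a/√(1−e²sin²φ) = 6392769.961 m.
X = (N+h)·cosφ·cosλ = 2808656.467 m; Y = (N+h)·cosφ·sinλ = 2250238.620 m; Z = (N(1−e²)+h)·sinφ = 5248131.232 m.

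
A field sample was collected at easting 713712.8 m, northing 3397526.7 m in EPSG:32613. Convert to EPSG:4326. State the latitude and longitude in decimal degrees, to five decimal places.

lat 30.69140°, lon -102.76880°

Zone 13N: λ₀ = -105°, k₀ = 0.9996, false easting 500000 m.
Meridian distance M = (N − FN)/k₀ = 3398886.3 m.
Inverse transverse Mercator on WGS84 gives φ = 30.69139986°, λ = -102.76879989°.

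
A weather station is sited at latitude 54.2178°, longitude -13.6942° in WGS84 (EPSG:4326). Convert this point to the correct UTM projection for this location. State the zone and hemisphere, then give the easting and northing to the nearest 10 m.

Longitude -13.6942° lies in the 6° band [-18°, -12°), giving zone 28; latitude is north of the equator, so 28N.
Zone 28 central meridian λ₀ = 6×28 − 183 = -15°; Δλ = +1.3058°.
Transverse Mercator on WGS84 with k₀ = 0.9996 gives E = 585144.847 m, N = 6008541.802 m.

Zone 28N: E 585140 m, N 6008540 m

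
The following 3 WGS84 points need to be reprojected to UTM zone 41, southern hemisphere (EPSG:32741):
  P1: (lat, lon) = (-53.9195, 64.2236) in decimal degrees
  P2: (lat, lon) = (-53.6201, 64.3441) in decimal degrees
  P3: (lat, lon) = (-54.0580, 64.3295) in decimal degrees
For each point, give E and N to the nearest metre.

P1: E 580359 m, N 4024741 m; P2: E 588903 m, N 4057905 m; P3: E 587025 m, N 4009208 m

UTM zone 41S: λ₀ = 63°, k₀ = 0.9996.
P1 (-53.9195°, 64.2236°) → (580359.218, 4024741.218) m.
P2 (-53.6201°, 64.3441°) → (588902.956, 4057905.234) m.
P3 (-54.0580°, 64.3295°) → (587024.509, 4009207.700) m.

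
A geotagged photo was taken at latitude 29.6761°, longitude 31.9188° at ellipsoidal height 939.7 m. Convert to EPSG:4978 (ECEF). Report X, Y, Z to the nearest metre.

X 4708231 m, Y 2932759 m, Z 3139694 m

WGS84: a = 6378137 m, e² = 0.006694380; N(φ) = a/√(1−e²sin²φ) = 6383376.483 m.
X = (N+h)·cosφ·cosλ = 4708230.599 m; Y = (N+h)·cosφ·sinλ = 2932759.296 m; Z = (N(1−e²)+h)·sinφ = 3139694.431 m.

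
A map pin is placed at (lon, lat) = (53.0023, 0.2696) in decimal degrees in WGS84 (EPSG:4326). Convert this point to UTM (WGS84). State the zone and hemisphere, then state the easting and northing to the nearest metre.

Longitude 53.0023° lies in the 6° band [48°, 54°), giving zone 39; latitude is north of the equator, so 39N.
Zone 39 central meridian λ₀ = 6×39 − 183 = 51°; Δλ = +2.0023°.
Transverse Mercator on WGS84 with k₀ = 0.9996 gives E = 722849.077 m, N = 29817.231 m.

Zone 39N: E 722849 m, N 29817 m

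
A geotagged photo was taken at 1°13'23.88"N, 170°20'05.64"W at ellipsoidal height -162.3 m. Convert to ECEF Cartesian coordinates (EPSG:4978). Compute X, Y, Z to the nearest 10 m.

WGS84: a = 6378137 m, e² = 0.006694380; N(φ) = a/√(1−e²sin²φ) = 6378146.730 m.
X = (N+h)·cosφ·cosλ = -6286021.777 m; Y = (N+h)·cosφ·sinλ = -1070548.974 m; Z = (N(1−e²)+h)·sinφ = 135251.976 m.

X -6286020 m, Y -1070550 m, Z 135250 m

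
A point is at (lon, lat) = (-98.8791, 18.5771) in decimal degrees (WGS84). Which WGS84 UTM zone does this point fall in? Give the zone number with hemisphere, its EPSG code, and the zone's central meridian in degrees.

Zone 14N (EPSG:32614), central meridian -99°

UTM zone = ⌊(λ + 180)/6⌋ + 1; -98.8791° ∈ [-102°, -96°) → zone 14.
Hemisphere: N (φ ≥ 0).
Central meridian λ₀ = 6×14 − 183 = -99°.
EPSG code: 32614.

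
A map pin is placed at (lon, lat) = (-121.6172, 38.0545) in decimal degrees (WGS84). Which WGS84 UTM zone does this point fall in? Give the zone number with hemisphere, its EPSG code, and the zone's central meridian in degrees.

UTM zone = ⌊(λ + 180)/6⌋ + 1; -121.6172° ∈ [-126°, -120°) → zone 10.
Hemisphere: N (φ ≥ 0).
Central meridian λ₀ = 6×10 − 183 = -123°.
EPSG code: 32610.

Zone 10N (EPSG:32610), central meridian -123°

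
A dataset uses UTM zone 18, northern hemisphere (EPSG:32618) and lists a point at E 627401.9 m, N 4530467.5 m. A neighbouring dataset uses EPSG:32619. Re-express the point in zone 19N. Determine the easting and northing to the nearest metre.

UTM 18N → geographic: φ = 40.91539999°, λ = -73.48709990°.
UTM 19N (λ₀ = -69°) forward: E = 122090.5002 m, N = 4539068.240 m.

E 122091 m, N 4539068 m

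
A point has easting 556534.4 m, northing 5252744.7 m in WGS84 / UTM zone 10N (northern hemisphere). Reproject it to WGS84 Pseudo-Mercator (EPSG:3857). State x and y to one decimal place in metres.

x -13608852.3 m, y 6011838.1 m

Unproject from UTM 10N (λ₀ = -123°) → φ = 47.42569986°, λ = -122.25040019°.
Web Mercator (R = 6378137 m): x = -13608852.299 m, y = 6011838.062 m.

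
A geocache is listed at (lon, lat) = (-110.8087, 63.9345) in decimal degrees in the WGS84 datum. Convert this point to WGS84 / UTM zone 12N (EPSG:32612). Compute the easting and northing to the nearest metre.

E 509379 m, N 7089729 m

Zone 12 central meridian λ₀ = 6×12 − 183 = -111°; Δλ = +0.1913°.
Transverse Mercator on WGS84 with k₀ = 0.9996 gives E = 509378.784 m, N = 7089729.415 m.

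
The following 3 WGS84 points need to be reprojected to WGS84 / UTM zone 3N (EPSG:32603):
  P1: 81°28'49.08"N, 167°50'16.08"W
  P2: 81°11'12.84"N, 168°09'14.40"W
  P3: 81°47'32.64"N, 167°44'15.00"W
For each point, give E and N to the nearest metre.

P1: E 453082 m, N 9047966 m; P2: E 446078 m, N 9015534 m; P3: E 456386 m, N 9082687 m

UTM zone 3N: λ₀ = -165°, k₀ = 0.9996.
P1 (81.4803°, -167.8378°) → (453082.383, 9047966.252) m.
P2 (81.1869°, -168.1540°) → (446077.945, 9015533.558) m.
P3 (81.7924°, -167.7375°) → (456385.689, 9082686.675) m.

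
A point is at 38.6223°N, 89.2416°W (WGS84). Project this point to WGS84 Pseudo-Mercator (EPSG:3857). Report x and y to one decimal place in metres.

x -9934329.5 m, y 4667712.8 m

Web Mercator is spherical with R = a = 6378137 m.
x = R·λ = 6378137 × -1.557559750 = -9934329.470 m.
y = R·ln tan(π/4 + φ/2) = 6378137 × 0.731830124 = 4667712.791 m.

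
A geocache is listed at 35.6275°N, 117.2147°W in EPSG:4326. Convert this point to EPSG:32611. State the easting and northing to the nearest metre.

E 480559 m, N 3942655 m

Zone 11 central meridian λ₀ = 6×11 − 183 = -117°; Δλ = -0.2147°.
Transverse Mercator on WGS84 with k₀ = 0.9996 gives E = 480558.995 m, N = 3942655.260 m.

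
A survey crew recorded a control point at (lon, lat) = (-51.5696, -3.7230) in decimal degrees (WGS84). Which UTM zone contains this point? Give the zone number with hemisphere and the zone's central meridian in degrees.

UTM zone = ⌊(λ + 180)/6⌋ + 1; -51.5696° ∈ [-54°, -48°) → zone 22.
Hemisphere: S (φ < 0).
Central meridian λ₀ = 6×22 − 183 = -51°.

Zone 22S, central meridian -51°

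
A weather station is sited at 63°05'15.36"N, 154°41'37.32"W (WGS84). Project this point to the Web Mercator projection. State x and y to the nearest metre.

x -17220424 m, y 9121763 m

Web Mercator is spherical with R = a = 6378137 m.
x = R·λ = 6378137 × -2.699914397 = -17220423.913 m.
y = R·ln tan(π/4 + φ/2) = 6378137 × 1.430161021 = 9121762.924 m.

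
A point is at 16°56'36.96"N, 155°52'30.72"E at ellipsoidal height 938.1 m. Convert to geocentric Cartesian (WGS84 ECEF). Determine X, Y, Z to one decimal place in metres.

X -5570776.5 m, Y 2494823.1 m, Z 1847136.9 m

WGS84: a = 6378137 m, e² = 0.006694380; N(φ) = a/√(1−e²sin²φ) = 6379950.964 m.
X = (N+h)·cosφ·cosλ = -5570776.520 m; Y = (N+h)·cosφ·sinλ = 2494823.072 m; Z = (N(1−e²)+h)·sinφ = 1847136.907 m.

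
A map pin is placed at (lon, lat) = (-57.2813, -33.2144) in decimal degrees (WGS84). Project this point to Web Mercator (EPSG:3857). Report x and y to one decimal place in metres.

x -6376525.1 m, y -3923796.7 m

Web Mercator is spherical with R = a = 6378137 m.
x = R·λ = 6378137 × -0.999747285 = -6376525.148 m.
y = R·ln tan(π/4 + φ/2) = 6378137 × -0.615194794 = -3923796.678 m.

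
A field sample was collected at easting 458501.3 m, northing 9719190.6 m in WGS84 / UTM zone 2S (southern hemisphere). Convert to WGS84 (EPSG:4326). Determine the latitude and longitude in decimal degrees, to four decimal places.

Zone 2S: λ₀ = -171°, k₀ = 0.9996, false easting 500000 m, false northing 10000000 m.
Meridian distance M = (N − FN)/k₀ = -280921.8 m.
Inverse transverse Mercator on WGS84 gives φ = -2.54049980°, λ = -171.37330014°.

lat -2.5405°, lon -171.3733°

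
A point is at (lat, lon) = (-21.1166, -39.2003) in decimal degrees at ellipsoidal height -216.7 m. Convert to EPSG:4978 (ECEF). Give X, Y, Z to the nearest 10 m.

X 4612620 m, Y -3762000 m, Z -2283360 m

WGS84: a = 6378137 m, e² = 0.006694380; N(φ) = a/√(1−e²sin²φ) = 6380909.723 m.
X = (N+h)·cosφ·cosλ = 4612623.762 m; Y = (N+h)·cosφ·sinλ = -3762004.360 m; Z = (N(1−e²)+h)·sinφ = -2283364.471 m.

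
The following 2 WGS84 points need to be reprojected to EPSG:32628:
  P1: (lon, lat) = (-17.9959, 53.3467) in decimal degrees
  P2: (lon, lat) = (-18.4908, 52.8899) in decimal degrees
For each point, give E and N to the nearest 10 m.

P1: E 300580 m, N 5915020 m; P2: E 265180 m, N 5865730 m

UTM zone 28N: λ₀ = -15°, k₀ = 0.9996.
P1 (53.3467°, -17.9959°) → (300584.366, 5915023.451) m.
P2 (52.8899°, -18.4908°) → (265175.075, 5865730.715) m.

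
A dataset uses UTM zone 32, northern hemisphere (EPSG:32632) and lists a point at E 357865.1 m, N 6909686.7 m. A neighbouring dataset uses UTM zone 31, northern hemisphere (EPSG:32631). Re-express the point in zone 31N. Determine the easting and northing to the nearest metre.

UTM 32N → geographic: φ = 62.29169964°, λ = 6.25950095°.
UTM 31N (λ₀ = 3°) forward: E = 669037.547 m, N = 6910934.933 m.

E 669038 m, N 6910935 m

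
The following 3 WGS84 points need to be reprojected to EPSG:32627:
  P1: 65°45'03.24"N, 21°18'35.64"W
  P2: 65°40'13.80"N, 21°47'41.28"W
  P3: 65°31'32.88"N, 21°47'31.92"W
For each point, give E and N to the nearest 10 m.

UTM zone 27N: λ₀ = -21°, k₀ = 0.9996.
P1 (65.7509°, -21.3099°) → (485797.691, 7292180.126) m.
P2 (65.6705°, -21.7948°) → (463462.712, 7283414.754) m.
P3 (65.5258°, -21.7922°) → (463379.159, 7267286.443) m.

P1: E 485800 m, N 7292180 m; P2: E 463460 m, N 7283410 m; P3: E 463380 m, N 7267290 m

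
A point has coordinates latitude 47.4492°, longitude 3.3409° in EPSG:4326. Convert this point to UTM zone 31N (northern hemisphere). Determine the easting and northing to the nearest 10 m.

E 525700 m, N 5255140 m

Zone 31 central meridian λ₀ = 6×31 − 183 = 3°; Δλ = +0.3409°.
Transverse Mercator on WGS84 with k₀ = 0.9996 gives E = 525699.091 m, N = 5255140.365 m.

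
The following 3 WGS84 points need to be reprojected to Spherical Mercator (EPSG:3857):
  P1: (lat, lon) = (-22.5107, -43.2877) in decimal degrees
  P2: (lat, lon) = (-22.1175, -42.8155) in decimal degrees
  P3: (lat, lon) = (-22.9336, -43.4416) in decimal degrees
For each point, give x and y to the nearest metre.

Web Mercator: x = R·λ, y = R·ln tan(π/4+φ/2), R = 6378137 m.
P1 (-22.5107°, -43.2877°) → (-4818764.722, -2572952.354) m.
P2 (-22.1175°, -42.8155°) → (-4766199.658, -2525638.370) m.
P3 (-22.9336°, -43.4416°) → (-4835896.791, -2623990.653) m.

P1: x -4818765 m, y -2572952 m; P2: x -4766200 m, y -2525638 m; P3: x -4835897 m, y -2623991 m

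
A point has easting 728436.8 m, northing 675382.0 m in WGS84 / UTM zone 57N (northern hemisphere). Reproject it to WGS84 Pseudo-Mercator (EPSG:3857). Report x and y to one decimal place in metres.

x 17929573.6 m, y 681029.5 m

Unproject from UTM 57N (λ₀ = 159°) → φ = 6.10619995°, λ = 161.06409994°.
Web Mercator (R = 6378137 m): x = 17929573.590 m, y = 681029.465 m.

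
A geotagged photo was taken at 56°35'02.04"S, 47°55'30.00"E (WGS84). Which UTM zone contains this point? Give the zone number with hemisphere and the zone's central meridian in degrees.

UTM zone = ⌊(λ + 180)/6⌋ + 1; 47.9250° ∈ [42°, 48°) → zone 38.
Hemisphere: S (φ < 0).
Central meridian λ₀ = 6×38 − 183 = 45°.

Zone 38S, central meridian 45°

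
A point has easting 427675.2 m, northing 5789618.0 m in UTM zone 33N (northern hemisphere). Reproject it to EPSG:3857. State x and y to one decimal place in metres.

Unproject from UTM 33N (λ₀ = 15°) → φ = 52.25220000°, λ = 13.94049958°.
Web Mercator (R = 6378137 m): x = 1551849.314 m, y = 6845855.539 m.

x 1551849.3 m, y 6845855.5 m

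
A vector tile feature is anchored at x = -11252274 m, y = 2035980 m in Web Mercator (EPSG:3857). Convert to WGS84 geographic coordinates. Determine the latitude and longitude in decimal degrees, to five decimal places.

R = 6378137 m. λ = x/R = -101.08089715°.
φ = 2·arctan(exp(y/R)) − 90° = 2·arctan(1.37604) − 90° = 17.98659865°.

lat 17.98660°, lon -101.08090°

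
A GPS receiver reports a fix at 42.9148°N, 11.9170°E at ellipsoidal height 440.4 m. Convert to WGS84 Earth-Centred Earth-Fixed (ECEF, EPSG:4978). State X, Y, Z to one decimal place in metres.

X 4577888.8 m, Y 966131.2 m, Z 4320874.6 m

WGS84: a = 6378137 m, e² = 0.006694380; N(φ) = a/√(1−e²sin²φ) = 6388058.244 m.
X = (N+h)·cosφ·cosλ = 4577888.808 m; Y = (N+h)·cosφ·sinλ = 966131.178 m; Z = (N(1−e²)+h)·sinφ = 4320874.5501 m.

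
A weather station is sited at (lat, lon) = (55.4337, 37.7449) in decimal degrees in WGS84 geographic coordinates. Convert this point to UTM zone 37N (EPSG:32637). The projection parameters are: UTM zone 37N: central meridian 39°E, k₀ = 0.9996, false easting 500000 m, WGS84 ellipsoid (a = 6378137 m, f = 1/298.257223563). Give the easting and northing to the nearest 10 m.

Zone 37 central meridian λ₀ = 6×37 − 183 = 39°; Δλ = -1.2551°.
Transverse Mercator on WGS84 with k₀ = 0.9996 gives E = 420583.682 m, N = 6143771.180 m.

E 420580 m, N 6143770 m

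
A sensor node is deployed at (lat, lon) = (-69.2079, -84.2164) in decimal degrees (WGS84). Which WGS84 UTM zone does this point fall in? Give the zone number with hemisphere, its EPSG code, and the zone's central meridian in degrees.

Zone 16S (EPSG:32716), central meridian -87°

UTM zone = ⌊(λ + 180)/6⌋ + 1; -84.2164° ∈ [-90°, -84°) → zone 16.
Hemisphere: S (φ < 0).
Central meridian λ₀ = 6×16 − 183 = -87°.
EPSG code: 32716.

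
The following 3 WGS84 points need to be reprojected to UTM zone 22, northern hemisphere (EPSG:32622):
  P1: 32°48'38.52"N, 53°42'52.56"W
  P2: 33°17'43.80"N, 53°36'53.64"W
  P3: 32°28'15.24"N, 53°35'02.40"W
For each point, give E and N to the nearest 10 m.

P1: E 245830 m, N 3633570 m; P2: E 256510 m, N 3687100 m; P3: E 257150 m, N 3595570 m

UTM zone 22N: λ₀ = -51°, k₀ = 0.9996.
P1 (32.8107°, -53.7146°) → (245833.690, 3633565.524) m.
P2 (33.2955°, -53.6149°) → (256510.623, 3687098.310) m.
P3 (32.4709°, -53.5840°) → (257147.916, 3595574.600) m.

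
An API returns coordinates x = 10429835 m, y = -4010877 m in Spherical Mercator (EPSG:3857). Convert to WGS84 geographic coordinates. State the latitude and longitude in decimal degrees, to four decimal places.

R = 6378137 m. λ = x/R = 93.69280191°.
φ = 2·arctan(exp(y/R)) − 90° = 2·arctan(0.53321) − 90° = -33.86640085°.

lat -33.8664°, lon 93.6928°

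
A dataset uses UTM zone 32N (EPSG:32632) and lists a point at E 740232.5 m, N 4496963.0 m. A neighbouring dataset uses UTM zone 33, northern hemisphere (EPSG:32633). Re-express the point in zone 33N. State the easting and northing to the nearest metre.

UTM 32N → geographic: φ = 40.58859958°, λ = 11.83869966°.
UTM 33N (λ₀ = 15°) forward: E = 232462.488 m, N = 4497894.047 m.

E 232462 m, N 4497894 m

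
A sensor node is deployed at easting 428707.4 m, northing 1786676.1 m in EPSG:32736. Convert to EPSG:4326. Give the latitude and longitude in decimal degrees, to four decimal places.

Zone 36S: λ₀ = 33°, k₀ = 0.9996, false easting 500000 m, false northing 10000000 m.
Meridian distance M = (N − FN)/k₀ = -8216610.5 m.
Inverse transverse Mercator on WGS84 gives φ = -73.99909978°, λ = 30.68240158°.

lat -73.9991°, lon 30.6824°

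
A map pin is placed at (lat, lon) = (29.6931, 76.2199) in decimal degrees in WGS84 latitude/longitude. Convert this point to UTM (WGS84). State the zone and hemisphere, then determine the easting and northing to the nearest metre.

Longitude 76.2199° lies in the 6° band [72°, 78°), giving zone 43; latitude is north of the equator, so 43N.
Zone 43 central meridian λ₀ = 6×43 − 183 = 75°; Δλ = +1.2199°.
Transverse Mercator on WGS84 with k₀ = 0.9996 gives E = 618021.443 m, N = 3285401.567 m.

Zone 43N: E 618021 m, N 3285402 m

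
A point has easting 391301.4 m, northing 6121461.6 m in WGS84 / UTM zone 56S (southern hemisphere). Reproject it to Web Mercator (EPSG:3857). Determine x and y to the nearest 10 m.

x 16899210 m, y -4169820 m

Unproject from UTM 56S (λ₀ = 153°) → φ = -35.04369962°, λ = 151.80819961°.
Web Mercator (R = 6378137 m): x = 16899211.479 m, y = -4169821.335 m.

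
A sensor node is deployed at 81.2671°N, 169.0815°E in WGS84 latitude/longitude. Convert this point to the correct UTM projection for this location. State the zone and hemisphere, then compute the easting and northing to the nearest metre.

Zone 59N: E 467487 m, N 9023557 m

Longitude 169.0815° lies in the 6° band [168°, 174°), giving zone 59; latitude is north of the equator, so 59N.
Zone 59 central meridian λ₀ = 6×59 − 183 = 171°; Δλ = -1.9185°.
Transverse Mercator on WGS84 with k₀ = 0.9996 gives E = 467486.802 m, N = 9023556.799 m.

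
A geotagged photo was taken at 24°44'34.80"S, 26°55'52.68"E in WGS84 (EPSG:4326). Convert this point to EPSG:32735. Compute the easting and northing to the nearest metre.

E 493053 m, N 7263507 m

Zone 35 central meridian λ₀ = 6×35 − 183 = 27°; Δλ = -0.0687°.
Transverse Mercator on WGS84 with k₀ = 0.9996 gives E = 493053.151 m, N = 7263507.263 m.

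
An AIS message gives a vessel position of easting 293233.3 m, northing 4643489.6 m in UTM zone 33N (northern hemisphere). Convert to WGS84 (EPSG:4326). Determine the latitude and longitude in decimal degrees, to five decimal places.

lat 41.91630°, lon 12.50670°

Zone 33N: λ₀ = 15°, k₀ = 0.9996, false easting 500000 m.
Meridian distance M = (N − FN)/k₀ = 4645347.7 m.
Inverse transverse Mercator on WGS84 gives φ = 41.91629980°, λ = 12.50669976°.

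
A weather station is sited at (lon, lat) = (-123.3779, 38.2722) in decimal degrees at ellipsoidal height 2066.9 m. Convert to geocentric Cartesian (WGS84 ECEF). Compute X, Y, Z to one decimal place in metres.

WGS84: a = 6378137 m, e² = 0.006694380; N(φ) = a/√(1−e²sin²φ) = 6386343.380 m.
X = (N+h)·cosφ·cosλ = -2759262.533 m; Y = (N+h)·cosφ·sinλ = -4188155.531 m; Z = (N(1−e²)+h)·sinφ = 3930488.838 m.

X -2759262.5 m, Y -4188155.5 m, Z 3930488.8 m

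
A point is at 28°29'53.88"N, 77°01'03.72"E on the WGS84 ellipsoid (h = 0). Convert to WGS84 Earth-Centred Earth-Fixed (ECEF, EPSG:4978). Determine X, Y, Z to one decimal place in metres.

WGS84: a = 6378137 m, e² = 0.006694380; N(φ) = a/√(1−e²sin²φ) = 6383002.744 m.
X = (N+h)·cosφ·cosλ = 1260192.901 m; Y = (N+h)·cosφ·sinλ = 5466198.737 m; Z = (N(1−e²)+h)·sinφ = 3025151.241 m.

X 1260192.9 m, Y 5466198.7 m, Z 3025151.2 m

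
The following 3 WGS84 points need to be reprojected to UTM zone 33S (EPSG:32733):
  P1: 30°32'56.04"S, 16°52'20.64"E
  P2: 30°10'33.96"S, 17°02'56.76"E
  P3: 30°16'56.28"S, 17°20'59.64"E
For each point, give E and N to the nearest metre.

P1: E 679602 m, N 6618898 m; P2: E 697302 m, N 6659927 m; P3: E 726030 m, N 6647595 m

UTM zone 33S: λ₀ = 15°, k₀ = 0.9996.
P1 (-30.5489°, 16.8724°) → (679602.114, 6618897.591) m.
P2 (-30.1761°, 17.0491°) → (697302.047, 6659927.165) m.
P3 (-30.2823°, 17.3499°) → (726029.566, 6647594.707) m.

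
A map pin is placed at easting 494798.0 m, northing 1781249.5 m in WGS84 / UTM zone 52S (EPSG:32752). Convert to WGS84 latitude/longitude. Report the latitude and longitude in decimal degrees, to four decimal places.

lat -74.0601°, lon 128.8303°

Zone 52S: λ₀ = 129°, k₀ = 0.9996, false easting 500000 m, false northing 10000000 m.
Meridian distance M = (N − FN)/k₀ = -8222039.3 m.
Inverse transverse Mercator on WGS84 gives φ = -74.06010007°, λ = 128.83030111°.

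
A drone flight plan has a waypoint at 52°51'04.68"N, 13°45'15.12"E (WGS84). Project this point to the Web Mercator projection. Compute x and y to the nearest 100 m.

x 1531100 m, y 6955500 m

Web Mercator is spherical with R = a = 6378137 m.
x = R·λ = 6378137 × 0.240056076 = 1531110.540 m.
y = R·ln tan(π/4 + φ/2) = 6378137 × 1.090528421 = 6955539.671 m.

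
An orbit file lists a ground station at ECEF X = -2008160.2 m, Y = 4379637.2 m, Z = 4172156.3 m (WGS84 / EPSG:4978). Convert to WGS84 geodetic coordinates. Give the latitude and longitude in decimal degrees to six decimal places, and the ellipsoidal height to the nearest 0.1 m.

lat 41.080900°, lon 114.632499°, h 4499.5 m

λ = atan2(Y, X) = 114.63249943°; p = √(X²+Y²) = 4818083.6 m.
Bowring's method on WGS84 (a = 6378137 m, b = 6356752.314 m) gives φ = 41.08090013°, h = 4499.45002 m.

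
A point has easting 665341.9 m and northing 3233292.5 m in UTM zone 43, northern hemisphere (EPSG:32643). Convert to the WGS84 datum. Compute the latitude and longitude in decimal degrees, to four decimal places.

lat 29.2176°, lon 76.7010°

Zone 43N: λ₀ = 75°, k₀ = 0.9996, false easting 500000 m.
Meridian distance M = (N − FN)/k₀ = 3234586.3 m.
Inverse transverse Mercator on WGS84 gives φ = 29.21760020°, λ = 76.70099991°.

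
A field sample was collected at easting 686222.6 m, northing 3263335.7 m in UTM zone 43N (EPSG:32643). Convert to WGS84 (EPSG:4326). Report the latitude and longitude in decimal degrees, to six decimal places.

lat 29.485700°, lon 76.920800°

Zone 43N: λ₀ = 75°, k₀ = 0.9996, false easting 500000 m.
Meridian distance M = (N − FN)/k₀ = 3264641.6 m.
Inverse transverse Mercator on WGS84 gives φ = 29.48569956°, λ = 76.92079996°.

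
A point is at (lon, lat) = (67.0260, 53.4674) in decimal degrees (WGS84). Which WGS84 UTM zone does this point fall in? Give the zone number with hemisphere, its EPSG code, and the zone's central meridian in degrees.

Zone 42N (EPSG:32642), central meridian 69°

UTM zone = ⌊(λ + 180)/6⌋ + 1; 67.0260° ∈ [66°, 72°) → zone 42.
Hemisphere: N (φ ≥ 0).
Central meridian λ₀ = 6×42 − 183 = 69°.
EPSG code: 32642.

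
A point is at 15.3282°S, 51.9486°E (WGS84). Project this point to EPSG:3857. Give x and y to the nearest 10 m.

Web Mercator is spherical with R = a = 6378137 m.
x = R·λ = 6378137 × 0.906674112 = 5782891.699 m.
y = R·ln tan(π/4 + φ/2) = 6378137 × -0.270777075 = -1727053.278 m.

x 5782890 m, y -1727050 m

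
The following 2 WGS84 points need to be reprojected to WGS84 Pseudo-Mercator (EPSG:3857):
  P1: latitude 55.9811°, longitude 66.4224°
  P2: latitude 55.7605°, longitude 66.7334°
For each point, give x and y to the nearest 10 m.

Web Mercator: x = R·λ, y = R·ln tan(π/4+φ/2), R = 6378137 m.
P1 (55.9811°, 66.4224°) → (7394107.745, 7554654.120) m.
P2 (55.7605°, 66.7334°) → (7428728.107, 7510884.969) m.

P1: x 7394110 m, y 7554650 m; P2: x 7428730 m, y 7510880 m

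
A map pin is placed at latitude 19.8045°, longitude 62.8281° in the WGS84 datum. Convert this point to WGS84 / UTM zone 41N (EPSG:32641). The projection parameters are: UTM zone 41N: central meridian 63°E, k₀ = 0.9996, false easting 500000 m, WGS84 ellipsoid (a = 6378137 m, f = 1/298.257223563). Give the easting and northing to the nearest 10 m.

Zone 41 central meridian λ₀ = 6×41 − 183 = 63°; Δλ = -0.1719°.
Transverse Mercator on WGS84 with k₀ = 0.9996 gives E = 481996.245 m, N = 2189856.665 m.

E 482000 m, N 2189860 m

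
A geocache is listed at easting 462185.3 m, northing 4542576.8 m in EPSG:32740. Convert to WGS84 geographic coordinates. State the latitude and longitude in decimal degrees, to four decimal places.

Zone 40S: λ₀ = 57°, k₀ = 0.9996, false easting 500000 m, false northing 10000000 m.
Meridian distance M = (N − FN)/k₀ = -5459607.0 m.
Inverse transverse Mercator on WGS84 gives φ = -49.26839985°, λ = 56.48019999°.

lat -49.2684°, lon 56.4802°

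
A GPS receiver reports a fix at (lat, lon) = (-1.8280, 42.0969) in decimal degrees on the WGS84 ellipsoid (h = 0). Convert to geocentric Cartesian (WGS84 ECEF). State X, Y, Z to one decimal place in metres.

WGS84: a = 6378137 m, e² = 0.006694380; N(φ) = a/√(1−e²sin²φ) = 6378158.724 m.
X = (N+h)·cosφ·cosλ = 4730262.535 m; Y = (N+h)·cosφ·sinλ = 4273655.323 m; Z = (N(1−e²)+h)·sinφ = -202096.175 m.

X 4730262.5 m, Y 4273655.3 m, Z -202096.2 m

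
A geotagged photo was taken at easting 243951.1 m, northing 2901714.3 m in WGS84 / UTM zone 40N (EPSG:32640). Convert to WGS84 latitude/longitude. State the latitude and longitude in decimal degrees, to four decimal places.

lat 26.2122°, lon 54.4374°

Zone 40N: λ₀ = 57°, k₀ = 0.9996, false easting 500000 m.
Meridian distance M = (N − FN)/k₀ = 2902875.5 m.
Inverse transverse Mercator on WGS84 gives φ = 26.21220035°, λ = 54.43740049°.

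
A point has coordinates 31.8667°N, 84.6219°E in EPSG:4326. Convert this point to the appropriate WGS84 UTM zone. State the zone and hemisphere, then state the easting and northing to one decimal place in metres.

Longitude 84.6219° lies in the 6° band [84°, 90°), giving zone 45; latitude is north of the equator, so 45N.
Zone 45 central meridian λ₀ = 6×45 − 183 = 87°; Δλ = -2.3781°.
Transverse Mercator on WGS84 with k₀ = 0.9996 gives E = 275022.572 m, N = 3528126.355 m.

Zone 45N: E 275022.6 m, N 3528126.4 m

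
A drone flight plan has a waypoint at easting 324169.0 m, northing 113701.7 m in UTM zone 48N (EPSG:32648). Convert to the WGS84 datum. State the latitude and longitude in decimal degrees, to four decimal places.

lat 1.0283°, lon 103.4198°

Zone 48N: λ₀ = 105°, k₀ = 0.9996, false easting 500000 m.
Meridian distance M = (N − FN)/k₀ = 113747.2 m.
Inverse transverse Mercator on WGS84 gives φ = 1.02830008°, λ = 103.41979996°.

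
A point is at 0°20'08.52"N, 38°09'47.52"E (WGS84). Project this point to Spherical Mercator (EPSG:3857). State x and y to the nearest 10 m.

x 4248310 m, y 37370 m

Web Mercator is spherical with R = a = 6378137 m.
x = R·λ = 6378137 × 0.666073493 = 4248307.991 m.
y = R·ln tan(π/4 + φ/2) = 6378137 × 0.005859104 = 37370.167 m.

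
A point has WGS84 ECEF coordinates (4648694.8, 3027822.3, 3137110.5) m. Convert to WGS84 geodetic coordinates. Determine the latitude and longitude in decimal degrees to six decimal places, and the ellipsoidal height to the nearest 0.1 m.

λ = atan2(Y, X) = 33.07730047°; p = √(X²+Y²) = 5547798.8 m.
Bowring's method on WGS84 (a = 6378137 m, b = 6356752.314 m) gives φ = 29.65200008°, h = 409.522 m.

lat 29.652000°, lon 33.077300°, h 409.5 m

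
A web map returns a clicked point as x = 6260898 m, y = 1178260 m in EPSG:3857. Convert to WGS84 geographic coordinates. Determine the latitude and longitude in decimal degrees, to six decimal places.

lat 10.524796°, lon 56.242604°

R = 6378137 m. λ = x/R = 56.24260366°.
φ = 2·arctan(exp(y/R)) − 90° = 2·arctan(1.20290) − 90° = 10.52479593°.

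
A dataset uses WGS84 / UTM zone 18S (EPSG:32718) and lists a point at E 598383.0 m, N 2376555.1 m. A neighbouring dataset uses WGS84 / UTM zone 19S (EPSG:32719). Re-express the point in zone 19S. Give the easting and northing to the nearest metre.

E 355299 m, N 2374293 m

UTM 18S → geographic: φ = -68.70529957°, λ = -72.57200027°.
UTM 19S (λ₀ = -69°) forward: E = 355299.040 m, N = 2374293.391 m.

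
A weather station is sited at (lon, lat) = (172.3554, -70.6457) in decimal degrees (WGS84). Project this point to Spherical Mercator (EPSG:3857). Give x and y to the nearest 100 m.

Web Mercator is spherical with R = a = 6378137 m.
x = R·λ = 6378137 × 3.008169214 = 19186515.363 m.
y = R·ln tan(π/4 + φ/2) = 6378137 × -1.768886864 = -11282202.757 m.

x 19186500 m, y -11282200 m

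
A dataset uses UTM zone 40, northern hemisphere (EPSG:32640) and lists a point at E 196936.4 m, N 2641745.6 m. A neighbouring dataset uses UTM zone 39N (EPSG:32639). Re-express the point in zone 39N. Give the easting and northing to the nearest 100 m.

UTM 40N → geographic: φ = 23.85849994°, λ = 54.02449975°.
UTM 39N (λ₀ = 51°) forward: E = 808057.462 m, N = 2641851.461 m.

E 808100 m, N 2641900 m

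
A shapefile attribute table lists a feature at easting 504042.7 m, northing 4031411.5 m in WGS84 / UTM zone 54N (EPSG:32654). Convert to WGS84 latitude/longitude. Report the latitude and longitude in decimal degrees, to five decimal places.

lat 36.42790°, lon 141.04510°

Zone 54N: λ₀ = 141°, k₀ = 0.9996, false easting 500000 m.
Meridian distance M = (N − FN)/k₀ = 4033024.7 m.
Inverse transverse Mercator on WGS84 gives φ = 36.42790034°, λ = 141.04510018°.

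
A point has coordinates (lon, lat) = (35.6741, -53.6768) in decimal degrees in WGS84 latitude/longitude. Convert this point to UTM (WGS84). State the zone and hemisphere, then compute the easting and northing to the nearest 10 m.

Longitude 35.6741° lies in the 6° band [30°, 36°), giving zone 36; latitude is south of the equator, so 36S.
Zone 36 central meridian λ₀ = 6×36 − 183 = 33°; Δλ = +2.6741°.
Transverse Mercator on WGS84 with k₀ = 0.9996 gives E = 676621.878 m, N = 4049114.968 m.

Zone 36S: E 676620 m, N 4049110 m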